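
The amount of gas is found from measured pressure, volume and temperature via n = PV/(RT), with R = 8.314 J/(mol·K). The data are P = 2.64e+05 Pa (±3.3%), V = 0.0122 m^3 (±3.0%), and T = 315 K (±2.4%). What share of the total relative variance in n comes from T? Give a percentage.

(δn/n)² = (1·δP/P)² + (1·δV/V)² + (-1·δT/T)²
  P term: (1×0.0330)² = 0.00109
  V term: (1×0.0300)² = 0.000900
  T term: (-1×0.0240)² = 0.000576
Total = 0.00257. Share from T = 0.000576/0.00257 = 0.225.

22.5%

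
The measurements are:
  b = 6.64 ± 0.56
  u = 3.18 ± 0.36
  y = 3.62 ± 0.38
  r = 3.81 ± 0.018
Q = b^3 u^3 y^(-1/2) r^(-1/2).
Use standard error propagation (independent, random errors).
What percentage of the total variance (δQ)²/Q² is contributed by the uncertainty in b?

(δQ/Q)² = (3·δb/b)² + (3·δu/u)² + (−½·δy/y)² + (−½·δr/r)²
  b term: (3×0.0843)² = 0.0640
  u term: (3×0.113)² = 0.115
  y term: (-0.5×0.105)² = 0.00275
  r term: (-0.5×0.00472)² = 5.58e-06
Total = 0.182. Share from b = 0.0640/0.182 = 0.352.

35.2%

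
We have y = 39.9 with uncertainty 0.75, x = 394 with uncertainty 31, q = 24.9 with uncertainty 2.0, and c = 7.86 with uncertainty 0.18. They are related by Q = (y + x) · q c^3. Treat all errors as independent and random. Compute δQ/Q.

0.128

Let u = y + x = 434. δu = √(δy² + δx²) = √(0.562 + 961) = 31.0, so δu/u = 0.0715.
Q is then a monomial in u, q, c:
δQ/Q = √((δu/u)² + (1·δq/q)² + (3·δc/c)²) = √(0.00511 + 0.00645 + 0.00472) = 0.128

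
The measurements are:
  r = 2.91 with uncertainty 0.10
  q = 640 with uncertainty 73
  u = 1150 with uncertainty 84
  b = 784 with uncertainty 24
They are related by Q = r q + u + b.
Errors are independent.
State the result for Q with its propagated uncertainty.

3800 ± 238

Let p = r·q = 1860. δp/p = √((1·δr/r)² + (1·δq/q)²) = √(0.00118 + 0.0130) = 0.119, so δp = 222.
Q = p + u + b: δQ = √(δp² + δu² + δb²) = √(49200 + 7060 + 576) = 238
Q = 3800.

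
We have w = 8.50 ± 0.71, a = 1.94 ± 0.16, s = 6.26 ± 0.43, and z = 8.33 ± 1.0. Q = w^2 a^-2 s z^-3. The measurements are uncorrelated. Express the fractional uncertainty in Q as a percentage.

Products/powers → add relative errors in quadrature, weighted by exponent:
  (2·δw/w)² = (2×0.0835)² = 0.0279;  (-2·δa/a)² = (-2×0.0825)² = 0.0272;  (1·δs/s)² = (1×0.0687)² = 0.00472;  (-3·δz/z)² = (-3×0.120)² = 0.130
δQ/Q = √(0.190) = 0.435

43.5%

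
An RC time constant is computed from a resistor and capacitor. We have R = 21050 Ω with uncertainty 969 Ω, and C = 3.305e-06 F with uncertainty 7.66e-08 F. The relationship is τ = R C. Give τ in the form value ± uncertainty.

0.06957 ± 0.00359 s

For a monomial τ ∝ R, C, fractional errors add in quadrature:
  (1·δR/R)² = (1×0.0460)² = 0.00212;  (1·δC/C)² = (1×0.0232)² = 0.000537
δτ/τ = √(0.00266) = 0.0515
τ = 0.06957 s, so δτ = 0.0515 × 0.06957 = 0.00359 s.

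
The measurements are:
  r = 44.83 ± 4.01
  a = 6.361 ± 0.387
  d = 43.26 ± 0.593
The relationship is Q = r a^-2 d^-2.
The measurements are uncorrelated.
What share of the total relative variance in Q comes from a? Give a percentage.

62.8%

(δQ/Q)² = (1·δr/r)² + (-2·δa/a)² + (-2·δd/d)²
  r term: (1×0.0894)² = 0.00800
  a term: (-2×0.0608)² = 0.0148
  d term: (-2×0.0137)² = 0.000752
Total = 0.0236. Share from a = 0.0148/0.0236 = 0.628.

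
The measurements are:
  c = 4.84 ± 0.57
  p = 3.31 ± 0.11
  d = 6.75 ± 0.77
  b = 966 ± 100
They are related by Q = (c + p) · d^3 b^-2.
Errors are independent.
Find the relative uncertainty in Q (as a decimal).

Let u = c + p = 8.15. δu = √(δc² + δp²) = √(0.325 + 0.0121) = 0.581, so δu/u = 0.0712.
Q is then a monomial in u, d, b:
δQ/Q = √((δu/u)² + (3·δd/d)² + (-2·δb/b)²) = √(0.00507 + 0.117 + 0.0429) = 0.406

0.406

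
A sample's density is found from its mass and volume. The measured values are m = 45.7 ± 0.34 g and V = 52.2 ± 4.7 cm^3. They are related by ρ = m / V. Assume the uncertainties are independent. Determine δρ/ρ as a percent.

Each factor contributes (exponent × relative error)² to (δρ/ρ)²:
  (1·δm/m)² = (1×0.00744)² = 5.54e-05;  (-1·δV/V)² = (-1×0.0900)² = 0.00811
δρ/ρ = √(0.00816) = 0.0903

9.03%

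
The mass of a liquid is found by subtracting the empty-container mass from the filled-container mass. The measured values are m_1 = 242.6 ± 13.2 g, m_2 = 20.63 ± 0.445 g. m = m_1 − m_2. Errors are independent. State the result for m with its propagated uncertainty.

222.0 ± 13.2 g

Sums and differences: (δm)² = Σ (cᵢ δxᵢ)².
  (δm_1)² = 174;  (δm_2)² = 0.198
δm = √(174) = 13.2 g
m = 222.0 g.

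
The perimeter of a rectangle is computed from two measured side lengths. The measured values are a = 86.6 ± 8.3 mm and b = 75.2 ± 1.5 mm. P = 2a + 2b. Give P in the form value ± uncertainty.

324 ± 16.9 mm

P is a linear combination, so absolute uncertainties add in quadrature:
  (2·δa)² = 276;  (2·δb)² = 9.00
δP = √(285) = 16.9 mm
P = 324 mm.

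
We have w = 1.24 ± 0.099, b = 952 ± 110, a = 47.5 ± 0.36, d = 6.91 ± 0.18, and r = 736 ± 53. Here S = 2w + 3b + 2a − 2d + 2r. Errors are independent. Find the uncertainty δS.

347

Sums and differences: (δS)² = Σ (cᵢ δxᵢ)².
  (2·δw)² = 0.0392;  (3·δb)² = 1.09e+05;  (2·δa)² = 0.518;  (2·δd)² = 0.130;  (2·δr)² = 11200
δS = √(1.2e+05) = 347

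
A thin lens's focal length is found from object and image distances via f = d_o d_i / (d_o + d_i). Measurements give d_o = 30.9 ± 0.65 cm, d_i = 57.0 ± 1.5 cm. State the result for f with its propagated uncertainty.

20.0 ± 0.330 cm

∂f/∂d_o = (d_i/(d_o+d_i))² = 0.421;  ∂f/∂d_i = (d_o/(d_o+d_i))² = 0.124
δf = √((∂f/∂d_o · δd_o)² + (∂f/∂d_i · δd_i)²) = √(0.0747 + 0.0344) = 0.330 cm
f = 20.0 cm.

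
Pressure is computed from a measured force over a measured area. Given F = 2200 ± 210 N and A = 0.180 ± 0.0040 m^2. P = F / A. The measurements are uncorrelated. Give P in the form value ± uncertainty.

12200 ± 1200 Pa

Products/powers → add relative errors in quadrature, weighted by exponent:
  (1·δF/F)² = (1×0.0955)² = 0.00911;  (-1·δA/A)² = (-1×0.0222)² = 0.000494
δP/P = √(0.00961) = 0.0980
P = 12200 Pa, so δP = 0.0980 × 12200 = 1200 Pa.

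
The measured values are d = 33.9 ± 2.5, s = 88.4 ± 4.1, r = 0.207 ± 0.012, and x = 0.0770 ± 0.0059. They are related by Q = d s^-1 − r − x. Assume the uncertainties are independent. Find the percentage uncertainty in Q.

36.2%

Let p = d·s^-1 = 0.383. δp/p = √((1·δd/d)² + (-1·δs/s)²) = √(0.00544 + 0.00215) = 0.0871, so δp = 0.0334.
Q = p − r − x: δQ = √(δp² + δr² + δx²) = √(0.00112 + 0.000144 + 3.48e-05) = 0.0360
Q = 0.0995, so δQ/Q = 0.0360/0.0995 = 0.362.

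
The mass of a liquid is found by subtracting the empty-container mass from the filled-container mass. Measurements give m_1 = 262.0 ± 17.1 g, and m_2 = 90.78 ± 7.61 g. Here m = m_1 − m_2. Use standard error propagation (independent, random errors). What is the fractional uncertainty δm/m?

0.109

m is a linear combination, so absolute uncertainties add in quadrature:
  (δm_1)² = 292;  (δm_2)² = 57.9
δm = √(350) = 18.7 g
m = 171.2 g, so δm/m = 18.7/171.2 = 0.109.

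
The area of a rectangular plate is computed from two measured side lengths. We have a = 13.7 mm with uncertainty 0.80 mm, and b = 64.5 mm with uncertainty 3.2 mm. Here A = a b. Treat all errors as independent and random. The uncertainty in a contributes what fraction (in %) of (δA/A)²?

(δA/A)² = (1·δa/a)² + (1·δb/b)²
  a term: (1×0.0584)² = 0.00341
  b term: (1×0.0496)² = 0.00246
Total = 0.00587. Share from a = 0.00341/0.00587 = 0.581.

58.1%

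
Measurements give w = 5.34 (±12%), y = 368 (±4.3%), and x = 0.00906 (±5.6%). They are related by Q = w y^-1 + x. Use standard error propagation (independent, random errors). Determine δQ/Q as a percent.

Let p = w·y^-1 = 0.0145. δp/p = √((1·δw/w)² + (-1·δy/y)²) = √(0.0144 + 0.00185) = 0.127, so δp = 0.00185.
Q = p + x: δQ = √(δp² + δx²) = √(3.42e-06 + 2.57e-07) = 0.00192
Q = 0.0236, so δQ/Q = 0.00192/0.0236 = 0.0814.

8.14%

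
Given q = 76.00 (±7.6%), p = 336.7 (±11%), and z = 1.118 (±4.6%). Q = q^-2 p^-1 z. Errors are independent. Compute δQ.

Q is a product of powers, so relative uncertainties combine in quadrature:
  (-2·δq/q)² = (-2×0.0760)² = 0.0231;  (-1·δp/p)² = (-1×0.110)² = 0.0121;  (1·δz/z)² = (1×0.0460)² = 0.00212
δQ/Q = √(0.0373) = 0.193
Q = 5.749e-07, so δQ = 0.193 × 5.749e-07 = 1.11e-07.

1.11e-07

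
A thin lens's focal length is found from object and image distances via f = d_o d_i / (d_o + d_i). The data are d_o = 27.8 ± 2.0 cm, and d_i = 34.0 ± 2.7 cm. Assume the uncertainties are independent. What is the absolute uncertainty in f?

∂f/∂d_o = (d_i/(d_o+d_i))² = 0.303;  ∂f/∂d_i = (d_o/(d_o+d_i))² = 0.202
δf = √((∂f/∂d_o · δd_o)² + (∂f/∂d_i · δd_i)²) = √(0.366 + 0.299) = 0.815 cm

0.815 cm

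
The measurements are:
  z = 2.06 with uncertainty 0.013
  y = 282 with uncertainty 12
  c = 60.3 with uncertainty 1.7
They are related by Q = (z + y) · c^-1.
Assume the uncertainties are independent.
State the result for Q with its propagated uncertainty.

4.71 ± 0.239

Let u = z + y = 284. δu = √(δz² + δy²) = √(0.000169 + 144) = 12.0, so δu/u = 0.0422.
Q is then a monomial in u, c:
δQ/Q = √((δu/u)² + (-1·δc/c)²) = √(0.00178 + 0.000795) = 0.0508
Q = 4.71, so δQ = 0.0508 × 4.71 = 0.239.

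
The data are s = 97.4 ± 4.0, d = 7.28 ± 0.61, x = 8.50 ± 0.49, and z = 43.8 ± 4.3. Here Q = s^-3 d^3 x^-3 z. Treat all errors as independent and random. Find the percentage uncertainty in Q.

34.3%

Relative error in a monomial: (δQ/Q)² = Σ (nᵢ · δxᵢ/xᵢ)².
  (-3·δs/s)² = (-3×0.0411)² = 0.0152;  (3·δd/d)² = (3×0.0838)² = 0.0632;  (-3·δx/x)² = (-3×0.0576)² = 0.0299;  (1·δz/z)² = (1×0.0982)² = 0.00964
δQ/Q = √(0.118) = 0.343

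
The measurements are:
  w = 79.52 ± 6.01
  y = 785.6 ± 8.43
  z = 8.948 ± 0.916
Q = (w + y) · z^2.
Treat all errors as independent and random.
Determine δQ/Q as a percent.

Let u = w + y = 865.1. δu = √(δw² + δy²) = √(36.1 + 71.1) = 10.4, so δu/u = 0.0120.
Q is then a monomial in u, z:
δQ/Q = √((δu/u)² + (2·δz/z)²) = √(0.000143 + 0.0419) = 0.205

20.5%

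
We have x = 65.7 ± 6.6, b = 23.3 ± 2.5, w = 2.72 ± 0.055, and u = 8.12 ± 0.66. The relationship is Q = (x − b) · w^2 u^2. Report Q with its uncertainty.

20700 ± 4880

Let h = x − b = 42.4. δh = √(δx² + δb²) = √(43.6 + 6.25) = 7.06, so δh/h = 0.166.
Q is then a monomial in h, w, u:
δQ/Q = √((δh/h)² + (2·δw/w)² + (2·δu/u)²) = √(0.0277 + 0.00164 + 0.0264) = 0.236
Q = 20700, so δQ = 0.236 × 20700 = 4880.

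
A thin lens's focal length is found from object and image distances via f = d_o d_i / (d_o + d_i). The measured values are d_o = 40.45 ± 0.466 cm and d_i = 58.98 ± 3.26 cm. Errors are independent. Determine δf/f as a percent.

∂f/∂d_o = (d_i/(d_o+d_i))² = 0.352;  ∂f/∂d_i = (d_o/(d_o+d_i))² = 0.166
δf = √((∂f/∂d_o · δd_o)² + (∂f/∂d_i · δd_i)²) = √(0.0269 + 0.291) = 0.564 cm
f = 23.99 cm, so δf/f = 0.564/23.99 = 0.0235.

2.35%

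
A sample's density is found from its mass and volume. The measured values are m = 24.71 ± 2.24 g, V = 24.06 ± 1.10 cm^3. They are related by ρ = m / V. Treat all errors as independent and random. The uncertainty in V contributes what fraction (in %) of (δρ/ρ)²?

(δρ/ρ)² = (1·δm/m)² + (-1·δV/V)²
  m term: (1×0.0907)² = 0.00822
  V term: (-1×0.0457)² = 0.00209
Total = 0.0103. Share from V = 0.00209/0.0103 = 0.203.

20.3%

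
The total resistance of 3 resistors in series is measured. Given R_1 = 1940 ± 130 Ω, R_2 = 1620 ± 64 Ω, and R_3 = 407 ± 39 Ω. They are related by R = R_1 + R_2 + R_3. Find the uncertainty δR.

150 Ω

R is a linear combination, so absolute uncertainties add in quadrature:
  (δR_1)² = 16900;  (δR_2)² = 4100;  (δR_3)² = 1520
δR = √(22500) = 150 Ω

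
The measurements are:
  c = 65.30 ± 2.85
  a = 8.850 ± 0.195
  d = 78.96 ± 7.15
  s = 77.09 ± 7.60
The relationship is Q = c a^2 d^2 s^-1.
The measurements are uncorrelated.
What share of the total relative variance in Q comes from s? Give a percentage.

(δQ/Q)² = (1·δc/c)² + (2·δa/a)² + (2·δd/d)² + (-1·δs/s)²
  c term: (1×0.0436)² = 0.00190
  a term: (2×0.0220)² = 0.00194
  d term: (2×0.0906)² = 0.0328
  s term: (-1×0.0986)² = 0.00972
Total = 0.0464. Share from s = 0.00972/0.0464 = 0.210.

21.0%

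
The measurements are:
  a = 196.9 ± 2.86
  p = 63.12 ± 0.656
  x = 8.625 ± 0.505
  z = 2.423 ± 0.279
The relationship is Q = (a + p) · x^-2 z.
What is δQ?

1.39

Let u = a + p = 260.0. δu = √(δa² + δp²) = √(8.18 + 0.430) = 2.93, so δu/u = 0.0113.
Q is then a monomial in u, x, z:
δQ/Q = √((δu/u)² + (-2·δx/x)² + (1·δz/z)²) = √(0.000127 + 0.0137 + 0.0133) = 0.165
Q = 8.469, so δQ = 0.165 × 8.469 = 1.39.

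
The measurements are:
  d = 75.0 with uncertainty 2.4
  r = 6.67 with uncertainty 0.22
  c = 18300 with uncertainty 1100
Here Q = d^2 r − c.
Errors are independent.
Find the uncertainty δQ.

Let p = d^2·r = 37500. δp/p = √((2·δd/d)² + (1·δr/r)²) = √(0.00410 + 0.00109) = 0.0720, so δp = 2700.
Q = p − c: δQ = √(δp² + δc²) = √(7.3e+06 + 1.21e+06) = 2920

2920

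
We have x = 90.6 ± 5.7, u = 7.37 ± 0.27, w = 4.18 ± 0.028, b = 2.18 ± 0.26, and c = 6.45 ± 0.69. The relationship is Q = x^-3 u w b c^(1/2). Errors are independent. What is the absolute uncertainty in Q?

5.33e-05

For a monomial Q ∝ x^-3, u, w, b, c^(1/2), fractional errors add in quadrature:
  (-3·δx/x)² = (-3×0.0629)² = 0.0356;  (1·δu/u)² = (1×0.0366)² = 0.00134;  (1·δw/w)² = (1×0.00670)² = 4.49e-05;  (1·δb/b)² = (1×0.119)² = 0.0142;  (½·δc/c)² = (0.5×0.107)² = 0.00286
δQ/Q = √(0.0541) = 0.233
Q = 0.000229, so δQ = 0.233 × 0.000229 = 5.33e-05.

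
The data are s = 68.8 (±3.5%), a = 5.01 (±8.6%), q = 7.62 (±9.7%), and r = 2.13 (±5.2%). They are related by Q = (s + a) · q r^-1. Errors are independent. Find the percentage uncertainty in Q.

11.5%

Let u = s + a = 73.8. δu = √(δs² + δa²) = √(5.80 + 0.186) = 2.45, so δu/u = 0.0331.
Q is then a monomial in u, q, r:
δQ/Q = √((δu/u)² + (1·δq/q)² + (-1·δr/r)²) = √(0.00110 + 0.00941 + 0.00270) = 0.115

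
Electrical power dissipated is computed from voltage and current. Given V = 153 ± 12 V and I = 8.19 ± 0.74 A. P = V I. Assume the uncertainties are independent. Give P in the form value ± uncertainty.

1250 ± 150 W

Since P is a product/quotient, work with relative uncertainties:
  (1·δV/V)² = (1×0.0784)² = 0.00615;  (1·δI/I)² = (1×0.0904)² = 0.00816
δP/P = √(0.0143) = 0.120
P = 1250 W, so δP = 0.120 × 1250 = 150 W.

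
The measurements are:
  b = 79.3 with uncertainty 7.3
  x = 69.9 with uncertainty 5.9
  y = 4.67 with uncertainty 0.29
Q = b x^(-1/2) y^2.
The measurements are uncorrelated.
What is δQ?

33.1

Relative error in a monomial: (δQ/Q)² = Σ (nᵢ · δxᵢ/xᵢ)².
  (1·δb/b)² = (1×0.0921)² = 0.00847;  (−½·δx/x)² = (-0.5×0.0844)² = 0.00178;  (2·δy/y)² = (2×0.0621)² = 0.0154
δQ/Q = √(0.0257) = 0.160
Q = 207, so δQ = 0.160 × 207 = 33.1.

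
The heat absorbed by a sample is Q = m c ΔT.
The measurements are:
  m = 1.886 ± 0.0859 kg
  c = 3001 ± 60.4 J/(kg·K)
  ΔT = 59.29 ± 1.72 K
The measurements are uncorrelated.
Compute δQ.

19300 J

Each factor contributes (exponent × relative error)² to (δQ/Q)²:
  (1·δm/m)² = (1×0.0455)² = 0.00207;  (1·δc/c)² = (1×0.0201)² = 0.000405;  (1·δΔT/ΔT)² = (1×0.0290)² = 0.000842
δQ/Q = √(0.00332) = 0.0576
Q = 335600 J, so δQ = 0.0576 × 335600 = 19300 J.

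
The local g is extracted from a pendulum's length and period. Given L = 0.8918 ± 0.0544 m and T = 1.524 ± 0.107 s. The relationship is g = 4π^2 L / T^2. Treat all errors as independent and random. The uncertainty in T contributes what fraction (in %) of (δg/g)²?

84.1%

(δg/g)² = (1·δL/L)² + (-2·δT/T)²
  L term: (1×0.0610)² = 0.00372
  T term: (-2×0.0702)² = 0.0197
Total = 0.0234. Share from T = 0.0197/0.0234 = 0.841.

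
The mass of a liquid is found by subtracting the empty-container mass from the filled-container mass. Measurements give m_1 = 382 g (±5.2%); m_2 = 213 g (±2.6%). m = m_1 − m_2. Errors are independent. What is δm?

For a sum/difference, combine absolute errors in quadrature:
  (δm_1)² = 395;  (δm_2)² = 30.7
δm = √(425) = 20.6 g

20.6 g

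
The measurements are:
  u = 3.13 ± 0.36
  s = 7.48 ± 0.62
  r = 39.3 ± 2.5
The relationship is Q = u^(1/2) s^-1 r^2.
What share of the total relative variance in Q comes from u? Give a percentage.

12.5%

(δQ/Q)² = (½·δu/u)² + (-1·δs/s)² + (2·δr/r)²
  u term: (0.5×0.115)² = 0.00331
  s term: (-1×0.0829)² = 0.00687
  r term: (2×0.0636)² = 0.0162
Total = 0.0264. Share from u = 0.00331/0.0264 = 0.125.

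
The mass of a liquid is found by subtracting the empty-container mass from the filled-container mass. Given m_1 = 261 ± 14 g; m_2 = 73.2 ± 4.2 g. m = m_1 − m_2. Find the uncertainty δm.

14.6 g

m is a linear combination, so absolute uncertainties add in quadrature:
  (δm_1)² = 196;  (δm_2)² = 17.6
δm = √(214) = 14.6 g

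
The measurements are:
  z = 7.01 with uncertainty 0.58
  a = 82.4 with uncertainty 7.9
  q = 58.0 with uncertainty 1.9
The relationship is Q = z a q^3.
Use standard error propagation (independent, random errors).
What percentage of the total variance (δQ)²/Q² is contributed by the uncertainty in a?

(δQ/Q)² = (1·δz/z)² + (1·δa/a)² + (3·δq/q)²
  z term: (1×0.0827)² = 0.00685
  a term: (1×0.0959)² = 0.00919
  q term: (3×0.0328)² = 0.00966
Total = 0.0257. Share from a = 0.00919/0.0257 = 0.358.

35.8%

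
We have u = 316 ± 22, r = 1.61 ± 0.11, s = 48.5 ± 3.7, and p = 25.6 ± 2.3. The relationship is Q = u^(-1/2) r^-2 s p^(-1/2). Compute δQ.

Q is a product of powers, so relative uncertainties combine in quadrature:
  (−½·δu/u)² = (-0.5×0.0696)² = 0.00121;  (-2·δr/r)² = (-2×0.0683)² = 0.0187;  (1·δs/s)² = (1×0.0763)² = 0.00582;  (−½·δp/p)² = (-0.5×0.0898)² = 0.00202
δQ/Q = √(0.0277) = 0.166
Q = 0.208, so δQ = 0.166 × 0.208 = 0.0346.

0.0346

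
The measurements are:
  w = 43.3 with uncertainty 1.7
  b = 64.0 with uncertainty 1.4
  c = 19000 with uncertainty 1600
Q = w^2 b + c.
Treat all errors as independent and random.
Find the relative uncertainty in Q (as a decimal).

0.0713

Let p = w^2·b = 1.2e+05. δp/p = √((2·δw/w)² + (1·δb/b)²) = √(0.00617 + 0.000479) = 0.0815, so δp = 9780.
Q = p + c: δQ = √(δp² + δc²) = √(9.57e+07 + 2.56e+06) = 9910
Q = 1.39e+05, so δQ/Q = 9910/1.39e+05 = 0.0713.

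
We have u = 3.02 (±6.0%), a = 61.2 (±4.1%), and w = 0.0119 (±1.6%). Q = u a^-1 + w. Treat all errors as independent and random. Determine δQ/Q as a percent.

5.86%

Let p = u·a^-1 = 0.0493. δp/p = √((1·δu/u)² + (-1·δa/a)²) = √(0.00360 + 0.00168) = 0.0727, so δp = 0.00359.
Q = p + w: δQ = √(δp² + δw²) = √(1.29e-05 + 3.63e-08) = 0.00359
Q = 0.0612, so δQ/Q = 0.00359/0.0612 = 0.0586.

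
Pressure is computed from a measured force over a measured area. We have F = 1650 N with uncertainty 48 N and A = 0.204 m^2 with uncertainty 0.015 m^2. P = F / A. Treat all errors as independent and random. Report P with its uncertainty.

8090 ± 640 Pa

Relative error in a monomial: (δP/P)² = Σ (nᵢ · δxᵢ/xᵢ)².
  (1·δF/F)² = (1×0.0291)² = 0.000846;  (-1·δA/A)² = (-1×0.0735)² = 0.00541
δP/P = √(0.00625) = 0.0791
P = 8090 Pa, so δP = 0.0791 × 8090 = 640 Pa.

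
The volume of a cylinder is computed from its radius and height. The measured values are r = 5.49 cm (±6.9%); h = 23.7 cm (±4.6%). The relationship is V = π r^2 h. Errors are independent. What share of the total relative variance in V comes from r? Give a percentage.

90.0%

(δV/V)² = (2·δr/r)² + (1·δh/h)²
  r term: (2×0.0690)² = 0.0190
  h term: (1×0.0460)² = 0.00212
Total = 0.0212. Share from r = 0.0190/0.0212 = 0.900.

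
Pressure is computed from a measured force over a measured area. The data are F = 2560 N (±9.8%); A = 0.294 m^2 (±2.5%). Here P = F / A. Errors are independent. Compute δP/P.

0.101

Relative error in a monomial: (δP/P)² = Σ (nᵢ · δxᵢ/xᵢ)².
  (1·δF/F)² = (1×0.0980)² = 0.00960;  (-1·δA/A)² = (-1×0.0250)² = 0.000625
δP/P = √(0.0102) = 0.101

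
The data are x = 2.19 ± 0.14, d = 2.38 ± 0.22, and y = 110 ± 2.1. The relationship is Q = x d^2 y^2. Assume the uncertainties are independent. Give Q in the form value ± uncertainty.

Products/powers → add relative errors in quadrature, weighted by exponent:
  (1·δx/x)² = (1×0.0639)² = 0.00409;  (2·δd/d)² = (2×0.0924)² = 0.0342;  (2·δy/y)² = (2×0.0191)² = 0.00146
δQ/Q = √(0.0397) = 0.199
Q = 1.5e+05, so δQ = 0.199 × 1.5e+05 = 29900.

(1.50 ± 0.299) × 10^5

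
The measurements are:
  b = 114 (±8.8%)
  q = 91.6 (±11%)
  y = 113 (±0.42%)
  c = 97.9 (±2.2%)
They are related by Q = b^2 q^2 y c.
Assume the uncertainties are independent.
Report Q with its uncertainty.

Products/powers → add relative errors in quadrature, weighted by exponent:
  (2·δb/b)² = (2×0.0880)² = 0.0310;  (2·δq/q)² = (2×0.110)² = 0.0484;  (1·δy/y)² = (1×0.00420)² = 1.76e-05;  (1·δc/c)² = (1×0.0220)² = 0.000484
δQ/Q = √(0.0799) = 0.283
Q = 1.21e+12, so δQ = 0.283 × 1.21e+12 = 3.41e+11.

(1.21 ± 0.341) × 10^12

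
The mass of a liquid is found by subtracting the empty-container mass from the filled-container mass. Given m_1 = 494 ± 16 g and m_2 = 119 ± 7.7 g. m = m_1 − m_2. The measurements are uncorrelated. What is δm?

17.8 g

Sums and differences: (δm)² = Σ (cᵢ δxᵢ)².
  (δm_1)² = 256;  (δm_2)² = 59.3
δm = √(315) = 17.8 g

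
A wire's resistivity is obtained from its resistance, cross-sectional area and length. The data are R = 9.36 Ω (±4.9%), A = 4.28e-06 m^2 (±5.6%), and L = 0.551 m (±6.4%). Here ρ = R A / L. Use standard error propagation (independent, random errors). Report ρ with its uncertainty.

For a monomial ρ ∝ R, A, L^-1, fractional errors add in quadrature:
  (1·δR/R)² = (1×0.0490)² = 0.00240;  (1·δA/A)² = (1×0.0560)² = 0.00314;  (-1·δL/L)² = (-1×0.0640)² = 0.00410
δρ/ρ = √(0.00963) = 0.0981
ρ = 7.27e-05 Ω·m, so δρ = 0.0981 × 7.27e-05 = 7.14e-06 Ω·m.

(7.27 ± 0.714) × 10^-5 Ω·m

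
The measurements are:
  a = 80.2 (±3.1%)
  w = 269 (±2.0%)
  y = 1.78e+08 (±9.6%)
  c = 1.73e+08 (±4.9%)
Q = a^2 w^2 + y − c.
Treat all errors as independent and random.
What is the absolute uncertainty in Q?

3.93e+07

Let p = a^2·w^2 = 4.65e+08. δp/p = √((2·δa/a)² + (2·δw/w)²) = √(0.00384 + 0.00160) = 0.0738, so δp = 3.43e+07.
Q = p + y − c: δQ = √(δp² + δy² + δc²) = √(1.18e+15 + 2.92e+14 + 7.19e+13) = 3.93e+07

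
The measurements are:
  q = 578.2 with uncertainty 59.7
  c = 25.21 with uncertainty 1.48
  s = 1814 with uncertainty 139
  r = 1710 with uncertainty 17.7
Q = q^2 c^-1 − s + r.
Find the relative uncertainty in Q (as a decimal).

Let p = q^2·c^-1 = 13260. δp/p = √((2·δq/q)² + (-1·δc/c)²) = √(0.0426 + 0.00345) = 0.215, so δp = 2850.
Q = p − s + r: δQ = √(δp² + δs² + δr²) = √(8.11e+06 + 19300 + 313) = 2850
Q = 13160, so δQ/Q = 2850/13160 = 0.217.

0.217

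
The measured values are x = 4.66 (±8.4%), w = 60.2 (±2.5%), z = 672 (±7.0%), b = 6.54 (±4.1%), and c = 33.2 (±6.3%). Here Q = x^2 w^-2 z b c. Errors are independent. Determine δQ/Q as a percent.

Q is a product of powers, so relative uncertainties combine in quadrature:
  (2·δx/x)² = (2×0.0840)² = 0.0282;  (-2·δw/w)² = (-2×0.0250)² = 0.00250;  (1·δz/z)² = (1×0.0700)² = 0.00490;  (1·δb/b)² = (1×0.0410)² = 0.00168;  (1·δc/c)² = (1×0.0630)² = 0.00397
δQ/Q = √(0.0413) = 0.203

20.3%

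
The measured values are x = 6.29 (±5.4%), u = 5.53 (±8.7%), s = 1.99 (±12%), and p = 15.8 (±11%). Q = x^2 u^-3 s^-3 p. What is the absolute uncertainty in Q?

0.221

Each factor contributes (exponent × relative error)² to (δQ/Q)²:
  (2·δx/x)² = (2×0.0540)² = 0.0117;  (-3·δu/u)² = (-3×0.0870)² = 0.0681;  (-3·δs/s)² = (-3×0.120)² = 0.130;  (1·δp/p)² = (1×0.110)² = 0.0121
δQ/Q = √(0.221) = 0.471
Q = 0.469, so δQ = 0.471 × 0.469 = 0.221.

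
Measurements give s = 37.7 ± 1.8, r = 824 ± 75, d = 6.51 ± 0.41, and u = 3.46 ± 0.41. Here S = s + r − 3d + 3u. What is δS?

S is a linear combination, so absolute uncertainties add in quadrature:
  (δs)² = 3.24;  (δr)² = 5620;  (3·δd)² = 1.51;  (3·δu)² = 1.51
δS = √(5630) = 75.0

75.0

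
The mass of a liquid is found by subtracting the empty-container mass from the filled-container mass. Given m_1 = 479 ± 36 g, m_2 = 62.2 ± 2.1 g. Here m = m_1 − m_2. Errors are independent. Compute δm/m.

Absolute uncertainties add in quadrature for a linear combination:
  (δm_1)² = 1300;  (δm_2)² = 4.41
δm = √(1300) = 36.1 g
m = 417 g, so δm/m = 36.1/417 = 0.0865.

0.0865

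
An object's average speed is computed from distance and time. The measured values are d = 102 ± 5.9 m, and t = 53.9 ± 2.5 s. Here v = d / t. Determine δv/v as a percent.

Products/powers → add relative errors in quadrature, weighted by exponent:
  (1·δd/d)² = (1×0.0578)² = 0.00335;  (-1·δt/t)² = (-1×0.0464)² = 0.00215
δv/v = √(0.00550) = 0.0741

7.41%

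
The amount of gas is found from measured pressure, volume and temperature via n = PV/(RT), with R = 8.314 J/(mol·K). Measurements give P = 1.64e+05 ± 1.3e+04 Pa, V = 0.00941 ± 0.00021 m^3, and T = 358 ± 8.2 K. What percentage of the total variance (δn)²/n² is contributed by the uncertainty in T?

7.18%

(δn/n)² = (1·δP/P)² + (1·δV/V)² + (-1·δT/T)²
  P term: (1×0.0793)² = 0.00628
  V term: (1×0.0223)² = 0.000498
  T term: (-1×0.0229)² = 0.000525
Total = 0.00731. Share from T = 0.000525/0.00731 = 0.0718.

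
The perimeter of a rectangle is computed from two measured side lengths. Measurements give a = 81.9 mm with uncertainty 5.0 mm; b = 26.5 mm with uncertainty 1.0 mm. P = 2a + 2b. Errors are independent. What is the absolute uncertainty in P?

P is a linear combination, so absolute uncertainties add in quadrature:
  (2·δa)² = 100;  (2·δb)² = 4.00
δP = √(104) = 10.2 mm

10.2 mm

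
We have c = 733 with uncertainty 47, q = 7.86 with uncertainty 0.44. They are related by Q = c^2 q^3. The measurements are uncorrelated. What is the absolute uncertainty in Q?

5.51e+07

Since Q is a product/quotient, work with relative uncertainties:
  (2·δc/c)² = (2×0.0641)² = 0.0164;  (3·δq/q)² = (3×0.0560)² = 0.0282
δQ/Q = √(0.0446) = 0.211
Q = 2.61e+08, so δQ = 0.211 × 2.61e+08 = 5.51e+07.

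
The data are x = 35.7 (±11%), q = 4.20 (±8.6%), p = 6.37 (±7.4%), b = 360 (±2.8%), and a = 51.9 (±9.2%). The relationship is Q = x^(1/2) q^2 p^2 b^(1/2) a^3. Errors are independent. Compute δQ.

4.1e+09

For a monomial Q ∝ x^(1/2), q^2, p^2, b^(1/2), a^3, fractional errors add in quadrature:
  (½·δx/x)² = (0.5×0.110)² = 0.00302;  (2·δq/q)² = (2×0.0860)² = 0.0296;  (2·δp/p)² = (2×0.0740)² = 0.0219;  (½·δb/b)² = (0.5×0.0280)² = 0.000196;  (3·δa/a)² = (3×0.0920)² = 0.0762
δQ/Q = √(0.131) = 0.362
Q = 1.13e+10, so δQ = 0.362 × 1.13e+10 = 4.1e+09.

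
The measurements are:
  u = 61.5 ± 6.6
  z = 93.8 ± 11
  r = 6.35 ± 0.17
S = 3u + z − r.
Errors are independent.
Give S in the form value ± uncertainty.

272 ± 22.7

Each term contributes (cᵢ δxᵢ)² to (δS)²:
  (3·δu)² = 392;  (δz)² = 121;  (δr)² = 0.0289
δS = √(513) = 22.7
S = 272.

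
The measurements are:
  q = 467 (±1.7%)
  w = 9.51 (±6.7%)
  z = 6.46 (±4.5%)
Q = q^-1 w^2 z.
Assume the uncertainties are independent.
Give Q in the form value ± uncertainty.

Q is a product of powers, so relative uncertainties combine in quadrature:
  (-1·δq/q)² = (-1×0.0170)² = 0.000289;  (2·δw/w)² = (2×0.0670)² = 0.0180;  (1·δz/z)² = (1×0.0450)² = 0.00203
δQ/Q = √(0.0203) = 0.142
Q = 1.25, so δQ = 0.142 × 1.25 = 0.178.

1.25 ± 0.178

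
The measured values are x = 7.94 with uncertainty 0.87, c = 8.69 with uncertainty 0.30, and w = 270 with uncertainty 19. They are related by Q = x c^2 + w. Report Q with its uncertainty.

Let p = x·c^2 = 600. δp/p = √((1·δx/x)² + (2·δc/c)²) = √(0.0120 + 0.00477) = 0.130, so δp = 77.7.
Q = p + w: δQ = √(δp² + δw²) = √(6030 + 361) = 79.9
Q = 870.

870 ± 79.9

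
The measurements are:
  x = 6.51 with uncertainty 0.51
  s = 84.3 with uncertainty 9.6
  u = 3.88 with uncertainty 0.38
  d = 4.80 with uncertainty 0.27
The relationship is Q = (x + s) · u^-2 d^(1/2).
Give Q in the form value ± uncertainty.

13.2 ± 2.97

Let w = x + s = 90.8. δw = √(δx² + δs²) = √(0.260 + 92.2) = 9.61, so δw/w = 0.106.
Q is then a monomial in w, u, d:
δQ/Q = √((δw/w)² + (-2·δu/u)² + (½·δd/d)²) = √(0.0112 + 0.0384 + 0.000791) = 0.224
Q = 13.2, so δQ = 0.224 × 13.2 = 2.97.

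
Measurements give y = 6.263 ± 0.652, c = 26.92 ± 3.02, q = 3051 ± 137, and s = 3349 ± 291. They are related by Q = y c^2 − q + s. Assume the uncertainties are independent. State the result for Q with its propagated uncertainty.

4837 ± 1170

Let p = y·c^2 = 4539. δp/p = √((1·δy/y)² + (2·δc/c)²) = √(0.0108 + 0.0503) = 0.247, so δp = 1120.
Q = p − q + s: δQ = √(δp² + δq² + δs²) = √(1.26e+06 + 18800 + 84700) = 1170
Q = 4837.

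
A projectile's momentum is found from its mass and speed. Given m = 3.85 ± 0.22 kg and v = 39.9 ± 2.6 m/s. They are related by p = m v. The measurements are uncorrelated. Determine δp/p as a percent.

8.67%

Since p is a product/quotient, work with relative uncertainties:
  (1·δm/m)² = (1×0.0571)² = 0.00327;  (1·δv/v)² = (1×0.0652)² = 0.00425
δp/p = √(0.00751) = 0.0867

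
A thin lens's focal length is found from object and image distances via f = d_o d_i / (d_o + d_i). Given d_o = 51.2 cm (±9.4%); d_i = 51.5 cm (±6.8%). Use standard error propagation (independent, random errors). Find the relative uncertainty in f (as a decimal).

∂f/∂d_o = (d_i/(d_o+d_i))² = 0.251;  ∂f/∂d_i = (d_o/(d_o+d_i))² = 0.249
δf = √((∂f/∂d_o · δd_o)² + (∂f/∂d_i · δd_i)²) = √(1.46 + 0.758) = 1.49 cm
f = 25.7 cm, so δf/f = 1.49/25.7 = 0.0581.

0.0581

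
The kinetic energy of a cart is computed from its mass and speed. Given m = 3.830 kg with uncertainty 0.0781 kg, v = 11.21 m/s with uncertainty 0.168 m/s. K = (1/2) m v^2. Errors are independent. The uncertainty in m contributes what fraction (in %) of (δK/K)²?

(δK/K)² = (1·δm/m)² + (2·δv/v)²
  m term: (1×0.0204)² = 0.000416
  v term: (2×0.0150)² = 0.000898
Total = 0.00131. Share from m = 0.000416/0.00131 = 0.316.

31.6%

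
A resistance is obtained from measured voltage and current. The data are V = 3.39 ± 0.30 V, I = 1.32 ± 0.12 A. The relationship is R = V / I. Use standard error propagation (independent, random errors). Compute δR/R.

Each factor contributes (exponent × relative error)² to (δR/R)²:
  (1·δV/V)² = (1×0.0885)² = 0.00783;  (-1·δI/I)² = (-1×0.0909)² = 0.00826
δR/R = √(0.0161) = 0.127

0.127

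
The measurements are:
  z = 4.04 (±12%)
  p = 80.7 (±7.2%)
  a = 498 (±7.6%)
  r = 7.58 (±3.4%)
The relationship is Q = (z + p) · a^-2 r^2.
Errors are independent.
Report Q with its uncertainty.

0.0196 ± 0.00354

Let u = z + p = 84.7. δu = √(δz² + δp²) = √(0.235 + 33.8) = 5.83, so δu/u = 0.0688.
Q is then a monomial in u, a, r:
δQ/Q = √((δu/u)² + (-2·δa/a)² + (2·δr/r)²) = √(0.00473 + 0.0231 + 0.00462) = 0.180
Q = 0.0196, so δQ = 0.180 × 0.0196 = 0.00354.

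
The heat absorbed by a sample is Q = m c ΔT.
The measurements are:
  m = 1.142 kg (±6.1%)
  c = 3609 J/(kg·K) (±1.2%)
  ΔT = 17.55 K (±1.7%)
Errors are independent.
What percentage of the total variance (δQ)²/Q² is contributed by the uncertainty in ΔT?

(δQ/Q)² = (1·δm/m)² + (1·δc/c)² + (1·δΔT/ΔT)²
  m term: (1×0.0610)² = 0.00372
  c term: (1×0.0120)² = 0.000144
  ΔT term: (1×0.0170)² = 0.000289
Total = 0.00415. Share from ΔT = 0.000289/0.00415 = 0.0696.

6.96%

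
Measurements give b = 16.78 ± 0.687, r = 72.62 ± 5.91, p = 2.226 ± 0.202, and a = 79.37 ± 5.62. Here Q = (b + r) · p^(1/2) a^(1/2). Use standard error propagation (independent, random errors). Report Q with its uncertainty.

1188 ± 105

Let u = b + r = 89.40. δu = √(δb² + δr²) = √(0.472 + 34.9) = 5.95, so δu/u = 0.0666.
Q is then a monomial in u, p, a:
δQ/Q = √((δu/u)² + (½·δp/p)² + (½·δa/a)²) = √(0.00443 + 0.00206 + 0.00125) = 0.0880
Q = 1188, so δQ = 0.0880 × 1188 = 105.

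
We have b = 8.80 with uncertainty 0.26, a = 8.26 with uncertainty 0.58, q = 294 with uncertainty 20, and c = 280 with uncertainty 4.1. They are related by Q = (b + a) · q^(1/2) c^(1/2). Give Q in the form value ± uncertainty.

Let u = b + a = 17.1. δu = √(δb² + δa²) = √(0.0676 + 0.336) = 0.636, so δu/u = 0.0373.
Q is then a monomial in u, q, c:
δQ/Q = √((δu/u)² + (½·δq/q)² + (½·δc/c)²) = √(0.00139 + 0.00116 + 5.36e-05) = 0.0510
Q = 4890, so δQ = 0.0510 × 4890 = 250.

4890 ± 250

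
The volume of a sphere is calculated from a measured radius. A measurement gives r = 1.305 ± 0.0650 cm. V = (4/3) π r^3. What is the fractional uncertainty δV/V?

0.149

V ∝ r^3, so δV/V = |3| · δr/r = 3 × 0.0498 = 0.149.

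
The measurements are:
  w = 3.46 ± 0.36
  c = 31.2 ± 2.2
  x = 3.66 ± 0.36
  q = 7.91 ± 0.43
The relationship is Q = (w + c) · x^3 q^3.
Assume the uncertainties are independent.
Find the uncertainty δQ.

Let u = w + c = 34.7. δu = √(δw² + δc²) = √(0.130 + 4.84) = 2.23, so δu/u = 0.0643.
Q is then a monomial in u, x, q:
δQ/Q = √((δu/u)² + (3·δx/x)² + (3·δq/q)²) = √(0.00414 + 0.0871 + 0.0266) = 0.343
Q = 8.41e+05, so δQ = 0.343 × 8.41e+05 = 2.89e+05.

2.89e+05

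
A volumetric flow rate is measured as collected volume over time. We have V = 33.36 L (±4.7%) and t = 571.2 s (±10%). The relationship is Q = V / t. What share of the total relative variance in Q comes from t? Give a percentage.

(δQ/Q)² = (1·δV/V)² + (-1·δt/t)²
  V term: (1×0.0470)² = 0.00221
  t term: (-1×0.100)² = 0.0100
Total = 0.0122. Share from t = 0.0100/0.0122 = 0.819.

81.9%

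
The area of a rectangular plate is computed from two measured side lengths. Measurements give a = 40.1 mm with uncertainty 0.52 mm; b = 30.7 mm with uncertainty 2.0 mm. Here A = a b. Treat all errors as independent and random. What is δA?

81.8 mm^2

Products/powers → add relative errors in quadrature, weighted by exponent:
  (1·δa/a)² = (1×0.0130)² = 0.000168;  (1·δb/b)² = (1×0.0651)² = 0.00424
δA/A = √(0.00441) = 0.0664
A = 1230 mm^2, so δA = 0.0664 × 1230 = 81.8 mm^2.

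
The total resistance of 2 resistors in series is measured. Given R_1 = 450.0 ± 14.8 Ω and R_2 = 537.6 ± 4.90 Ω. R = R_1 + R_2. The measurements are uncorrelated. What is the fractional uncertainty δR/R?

0.0158

Sums and differences: (δR)² = Σ (cᵢ δxᵢ)².
  (δR_1)² = 219;  (δR_2)² = 24.0
δR = √(243) = 15.6 Ω
R = 987.6 Ω, so δR/R = 15.6/987.6 = 0.0158.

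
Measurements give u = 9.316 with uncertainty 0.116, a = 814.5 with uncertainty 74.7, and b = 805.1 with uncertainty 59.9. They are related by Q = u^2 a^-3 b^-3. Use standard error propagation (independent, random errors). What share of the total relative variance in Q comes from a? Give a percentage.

(δQ/Q)² = (2·δu/u)² + (-3·δa/a)² + (-3·δb/b)²
  u term: (2×0.0125)² = 0.000620
  a term: (-3×0.0917)² = 0.0757
  b term: (-3×0.0744)² = 0.0498
Total = 0.126. Share from a = 0.0757/0.126 = 0.600.

60.0%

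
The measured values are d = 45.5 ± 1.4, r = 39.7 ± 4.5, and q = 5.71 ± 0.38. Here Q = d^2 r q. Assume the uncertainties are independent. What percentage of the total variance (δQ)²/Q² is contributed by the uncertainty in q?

(δQ/Q)² = (2·δd/d)² + (1·δr/r)² + (1·δq/q)²
  d term: (2×0.0308)² = 0.00379
  r term: (1×0.113)² = 0.0128
  q term: (1×0.0665)² = 0.00443
Total = 0.0211. Share from q = 0.00443/0.0211 = 0.210.

21.0%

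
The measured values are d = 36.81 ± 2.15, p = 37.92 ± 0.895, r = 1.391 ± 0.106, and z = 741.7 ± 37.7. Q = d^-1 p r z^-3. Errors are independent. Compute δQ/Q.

Each factor contributes (exponent × relative error)² to (δQ/Q)²:
  (-1·δd/d)² = (-1×0.0584)² = 0.00341;  (1·δp/p)² = (1×0.0236)² = 0.000557;  (1·δr/r)² = (1×0.0762)² = 0.00581;  (-3·δz/z)² = (-3×0.0508)² = 0.0233
δQ/Q = √(0.0330) = 0.182

0.182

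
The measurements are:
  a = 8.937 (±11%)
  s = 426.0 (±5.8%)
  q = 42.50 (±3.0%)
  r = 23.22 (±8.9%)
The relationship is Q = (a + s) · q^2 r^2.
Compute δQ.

Let u = a + s = 434.9. δu = √(δa² + δs²) = √(0.966 + 610) = 24.7, so δu/u = 0.0569.
Q is then a monomial in u, q, r:
δQ/Q = √((δu/u)² + (2·δq/q)² + (2·δr/r)²) = √(0.00323 + 0.00360 + 0.0317) = 0.196
Q = 4.236e+08, so δQ = 0.196 × 4.236e+08 = 8.31e+07.

8.31e+07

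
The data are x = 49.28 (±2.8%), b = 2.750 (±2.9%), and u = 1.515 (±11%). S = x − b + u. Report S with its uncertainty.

For a sum/difference, combine absolute errors in quadrature:
  (δx)² = 1.90;  (δb)² = 0.00636;  (δu)² = 0.0278
δS = √(1.94) = 1.39
S = 48.05.

48.05 ± 1.39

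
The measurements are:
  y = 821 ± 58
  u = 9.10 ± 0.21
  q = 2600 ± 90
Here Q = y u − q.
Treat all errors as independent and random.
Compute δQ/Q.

Let p = y·u = 7470. δp/p = √((1·δy/y)² + (1·δu/u)²) = √(0.00499 + 0.000533) = 0.0743, so δp = 555.
Q = p − q: δQ = √(δp² + δq²) = √(3.08e+05 + 8100) = 562
Q = 4870, so δQ/Q = 562/4870 = 0.115.

0.115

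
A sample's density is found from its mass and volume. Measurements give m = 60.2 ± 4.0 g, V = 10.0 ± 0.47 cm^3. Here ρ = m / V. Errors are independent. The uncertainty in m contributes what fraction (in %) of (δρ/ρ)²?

66.7%

(δρ/ρ)² = (1·δm/m)² + (-1·δV/V)²
  m term: (1×0.0664)² = 0.00441
  V term: (-1×0.0470)² = 0.00221
Total = 0.00662. Share from m = 0.00441/0.00662 = 0.667.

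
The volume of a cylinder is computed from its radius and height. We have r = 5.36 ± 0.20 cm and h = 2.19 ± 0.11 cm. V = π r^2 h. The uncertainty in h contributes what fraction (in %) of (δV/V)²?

31.2%

(δV/V)² = (2·δr/r)² + (1·δh/h)²
  r term: (2×0.0373)² = 0.00557
  h term: (1×0.0502)² = 0.00252
Total = 0.00809. Share from h = 0.00252/0.00809 = 0.312.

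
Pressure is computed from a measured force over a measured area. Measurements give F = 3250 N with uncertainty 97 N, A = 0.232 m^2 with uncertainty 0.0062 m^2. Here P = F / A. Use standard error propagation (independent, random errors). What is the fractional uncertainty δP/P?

Since P is a product/quotient, work with relative uncertainties:
  (1·δF/F)² = (1×0.0298)² = 0.000891;  (-1·δA/A)² = (-1×0.0267)² = 0.000714
δP/P = √(0.00160) = 0.0401

0.0401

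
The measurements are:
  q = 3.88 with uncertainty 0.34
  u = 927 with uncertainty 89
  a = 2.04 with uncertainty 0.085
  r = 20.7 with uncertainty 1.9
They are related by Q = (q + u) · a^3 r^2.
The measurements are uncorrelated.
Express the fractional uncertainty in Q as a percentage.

Let w = q + u = 931. δw = √(δq² + δu²) = √(0.116 + 7920) = 89.0, so δw/w = 0.0956.
Q is then a monomial in w, a, r:
δQ/Q = √((δw/w)² + (3·δa/a)² + (2·δr/r)²) = √(0.00914 + 0.0156 + 0.0337) = 0.242

24.2%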